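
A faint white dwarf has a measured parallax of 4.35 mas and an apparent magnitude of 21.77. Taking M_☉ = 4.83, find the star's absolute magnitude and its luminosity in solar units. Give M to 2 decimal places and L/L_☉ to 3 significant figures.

M ≈ 14.96; L/L_☉ ≈ 8.85×10^-5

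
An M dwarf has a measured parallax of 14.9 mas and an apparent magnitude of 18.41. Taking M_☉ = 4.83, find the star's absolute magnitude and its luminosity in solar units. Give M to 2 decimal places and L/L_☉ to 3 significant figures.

M ≈ 14.28; L/L_☉ ≈ 1.67×10^-4

d = 1/p = 1000/14.9 mas = 67.11 pc
M = m − 5 log₁₀ d + 5 = 18.41 − 5·1.8268 + 5 = 14.276
M − M_☉ = 14.276 − 4.83 = 9.446
L/L_☉ = 10^(−0.4 × 9.446) = 1.666×10^-4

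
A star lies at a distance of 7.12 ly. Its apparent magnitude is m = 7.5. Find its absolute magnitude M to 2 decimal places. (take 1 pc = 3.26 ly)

d = 7.12 ly / 3.26 = 2.184 pc
5 log₁₀(d/10 pc) = 5 log₁₀(2.184) − 5 = -3.304
M = m − 5 log₁₀(d/10) = 7.5 + 3.304 = 10.804

M ≈ 10.80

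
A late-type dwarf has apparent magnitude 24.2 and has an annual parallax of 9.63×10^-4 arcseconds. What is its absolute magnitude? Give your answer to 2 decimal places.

d = 1/p = 1/9.63×10^-4″ = 1038 pc
5 log₁₀(d/10 pc) = 5 log₁₀(1038) − 5 = 10.082
M = m − 5 log₁₀(d/10) = 24.2 − 10.082 = 14.118

M ≈ 14.12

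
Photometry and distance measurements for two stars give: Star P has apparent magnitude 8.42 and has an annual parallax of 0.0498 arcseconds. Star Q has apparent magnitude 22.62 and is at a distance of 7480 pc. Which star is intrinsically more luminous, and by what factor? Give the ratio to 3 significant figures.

Star P is more luminous, by a factor of 3.45.

Star P: d = 1/p = 1/0.0498″ = 20.08 pc
Star P: M = m − 5 log₁₀ d + 5 = 8.42 − 5·1.3028 + 5 = 6.906
Star Q: M = m − 5 log₁₀ d + 5 = 22.62 − 5·3.8739 + 5 = 8.250
ΔM = M_P − M_Q = 6.906 − (8.250) = -1.344; smaller M is more luminous → Star P.
L ratio = 10^(0.4 |ΔM|) = 10^0.538 = 3.449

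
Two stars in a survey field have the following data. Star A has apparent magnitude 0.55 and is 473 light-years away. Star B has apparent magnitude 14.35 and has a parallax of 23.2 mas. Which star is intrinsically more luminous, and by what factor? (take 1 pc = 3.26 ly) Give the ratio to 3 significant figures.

Star A: d = 473 ly / 3.26 = 145.1 pc
Star A: M = m − 5 log₁₀ d + 5 = 0.55 − 5·2.1616 + 5 = -5.258
Star B: p = 23.2 mas = 0.0232″ → d = 1/p = 43.10 pc
Star B: M = m − 5 log₁₀ d + 5 = 14.35 − 5·1.6345 + 5 = 11.177
ΔM = M_A − M_B = -5.258 − (11.177) = -16.436; smaller M is more luminous → Star A.
L ratio = 10^(0.4 |ΔM|) = 10^6.574 = 3.752×10^6

Star A is more luminous, by a factor of 3.75×10^6.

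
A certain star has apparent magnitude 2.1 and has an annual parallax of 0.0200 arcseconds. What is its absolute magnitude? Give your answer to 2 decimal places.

M ≈ -1.39

d = 1/p = 1/0.0200″ = 50.00 pc
5 log₁₀(d/10 pc) = 5 log₁₀(50.00) − 5 = 3.495
M = m − 5 log₁₀(d/10) = 2.1 − 3.495 = -1.395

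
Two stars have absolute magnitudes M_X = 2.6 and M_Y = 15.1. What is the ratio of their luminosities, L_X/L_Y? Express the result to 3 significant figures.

ΔM = M_X − M_Y = -12.5
L_X/L_Y = 10^(−0.4 ΔM) = 10^5.000 = 100000

L_X/L_Y ≈ 100000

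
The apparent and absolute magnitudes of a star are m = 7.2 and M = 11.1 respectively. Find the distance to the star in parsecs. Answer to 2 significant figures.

μ = m − M = -3.900
m − M = 5 log₁₀ d − 5
log₁₀ d = (m − M)/5 + 1 = 0.2200
d = 10^0.2200 = 1.660 pc

d ≈ 1.7 pc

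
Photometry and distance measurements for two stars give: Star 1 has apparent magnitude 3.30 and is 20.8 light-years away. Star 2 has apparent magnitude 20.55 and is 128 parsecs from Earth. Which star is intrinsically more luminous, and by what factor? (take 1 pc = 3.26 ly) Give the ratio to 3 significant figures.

Star 1 is more luminous, by a factor of 19700.

Star 1: d = 20.8 ly / 3.26 = 6.380 pc
Star 1: M = m − 5 log₁₀ d + 5 = 3.30 − 5·0.8048 + 5 = 4.276
Star 2: M = m − 5 log₁₀ d + 5 = 20.55 − 5·2.1072 + 5 = 15.014
ΔM = M_1 − M_2 = 4.276 − (15.014) = -10.738; smaller M is more luminous → Star 1.
L ratio = 10^(0.4 |ΔM|) = 10^4.295 = 19740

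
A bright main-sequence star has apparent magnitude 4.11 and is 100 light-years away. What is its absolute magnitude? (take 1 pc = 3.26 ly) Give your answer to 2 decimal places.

M ≈ 1.68

d = 100 ly / 3.26 = 30.67 pc
5 log₁₀(d/10 pc) = 5 log₁₀(30.67) − 5 = 2.434
M = m − 5 log₁₀(d/10) = 4.11 − 2.434 = 1.676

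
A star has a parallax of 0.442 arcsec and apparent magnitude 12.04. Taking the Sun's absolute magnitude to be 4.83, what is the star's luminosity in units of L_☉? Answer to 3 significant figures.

L/L_☉ ≈ 6.69×10^-5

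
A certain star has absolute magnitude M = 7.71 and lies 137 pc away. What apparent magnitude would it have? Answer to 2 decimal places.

m = M + 5 log₁₀ d − 5 = 7.71 + 5·2.1367 − 5 = 13.394

m ≈ 13.39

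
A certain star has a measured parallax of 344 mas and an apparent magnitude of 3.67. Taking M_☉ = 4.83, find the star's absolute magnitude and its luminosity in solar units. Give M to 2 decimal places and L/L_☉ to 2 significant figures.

M ≈ 6.35; L/L_☉ ≈ 0.25

d = 1/p = 1000/344 mas = 2.907 pc
M = m − 5 log₁₀ d + 5 = 3.67 − 5·0.4634 + 5 = 6.353
M − M_☉ = 6.353 − 4.83 = 1.523
L/L_☉ = 10^(−0.4 × 1.523) = 0.2460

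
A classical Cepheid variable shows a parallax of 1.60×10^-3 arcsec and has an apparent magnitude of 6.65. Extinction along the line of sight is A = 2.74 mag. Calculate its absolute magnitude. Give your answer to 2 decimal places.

d = 1/p = 1/1.60×10^-3″ = 625.0 pc
5 log₁₀(d/10 pc) = 5 log₁₀(625.0) − 5 = 8.979
M = m − 5 log₁₀(d/10) − A = 6.65 − 8.979 − 2.74 = -5.069

M ≈ -5.07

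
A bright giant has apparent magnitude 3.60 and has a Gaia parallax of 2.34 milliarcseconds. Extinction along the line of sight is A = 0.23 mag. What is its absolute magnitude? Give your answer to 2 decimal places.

p = 2.34 mas = 2.34×10^-3″ → d = 1/p = 427.4 pc
5 log₁₀(d/10 pc) = 5 log₁₀(427.4) − 5 = 8.154
M = m − 5 log₁₀(d/10) − A = 3.60 − 8.154 − 0.23 = -4.784

M ≈ -4.78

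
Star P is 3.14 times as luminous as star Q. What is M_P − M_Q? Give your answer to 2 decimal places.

M_P − M_Q ≈ -1.24

Pogson: ΔM = −2.5 log₁₀(ratio) = −2.5 log₁₀(3.14) = −2.5 × 0.4969 = -1.242
Star P is brighter, so it has the smaller magnitude: the difference is negative.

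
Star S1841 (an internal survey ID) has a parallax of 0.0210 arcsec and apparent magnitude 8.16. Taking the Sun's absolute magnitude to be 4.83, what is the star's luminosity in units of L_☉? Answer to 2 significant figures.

d = 1/p = 1/0.0210″ = 47.62 pc
M = m − 5 log₁₀ d + 5 = 8.16 − 5·1.6778 + 5 = 4.771
M − M_☉ = 4.771 − 4.83 = -0.059
L/L_☉ = 10^(−0.4 × -0.059) = 1.056

L/L_☉ ≈ 1.1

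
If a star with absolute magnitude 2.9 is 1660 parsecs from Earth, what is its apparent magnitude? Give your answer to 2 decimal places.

m ≈ 14.00

m = M + 5 log₁₀ d − 5 = 2.9 + 5·3.2201 − 5 = 14.001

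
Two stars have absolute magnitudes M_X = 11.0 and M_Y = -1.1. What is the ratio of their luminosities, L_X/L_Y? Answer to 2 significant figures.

L_X/L_Y ≈ 1.4×10^-5

ΔM = M_X − M_Y = 12.1
L_X/L_Y = 10^(−0.4 ΔM) = 10^-4.840 = 1.445×10^-5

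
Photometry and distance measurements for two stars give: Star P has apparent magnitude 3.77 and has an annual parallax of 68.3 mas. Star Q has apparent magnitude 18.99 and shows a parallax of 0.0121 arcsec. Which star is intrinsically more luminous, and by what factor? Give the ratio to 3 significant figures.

Star P is more luminous, by a factor of 38400.

Star P: p = 68.3 mas = 0.0683″ → d = 1/p = 14.64 pc
Star P: M = m − 5 log₁₀ d + 5 = 3.77 − 5·1.1656 + 5 = 2.942
Star Q: d = 1/p = 1/0.0121″ = 82.64 pc
Star Q: M = m − 5 log₁₀ d + 5 = 18.99 − 5·1.9172 + 5 = 14.404
ΔM = M_P − M_Q = 2.942 − (14.404) = -11.462; smaller M is more luminous → Star P.
L ratio = 10^(0.4 |ΔM|) = 10^4.585 = 38440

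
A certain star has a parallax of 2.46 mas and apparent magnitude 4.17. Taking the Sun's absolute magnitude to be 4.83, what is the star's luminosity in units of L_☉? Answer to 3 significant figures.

d = 1/p = 1000/2.46 mas = 406.5 pc
M = m − 5 log₁₀ d + 5 = 4.17 − 5·2.6091 + 5 = -3.875
M − M_☉ = -3.875 − 4.83 = -8.705
L/L_☉ = 10^(−0.4 × -8.705) = 3035

L/L_☉ ≈ 3030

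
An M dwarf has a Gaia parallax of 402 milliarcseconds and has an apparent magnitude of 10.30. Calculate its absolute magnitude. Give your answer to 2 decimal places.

M ≈ 13.32

p = 402 mas = 0.402″ → d = 1/p = 2.488 pc
5 log₁₀(d/10 pc) = 5 log₁₀(2.488) − 5 = -3.021
M = m − 5 log₁₀(d/10) = 10.30 + 3.021 = 13.321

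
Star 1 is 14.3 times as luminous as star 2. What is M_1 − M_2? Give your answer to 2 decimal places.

Pogson: ΔM = −2.5 log₁₀(ratio) = −2.5 log₁₀(14.3) = −2.5 × 1.1553 = -2.888
Star 1 is brighter, so it has the smaller magnitude: the difference is negative.

M_1 − M_2 ≈ -2.89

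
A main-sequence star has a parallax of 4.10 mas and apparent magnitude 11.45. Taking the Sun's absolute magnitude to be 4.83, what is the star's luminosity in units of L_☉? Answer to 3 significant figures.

d = 1/p = 1000/4.10 mas = 243.9 pc
M = m − 5 log₁₀ d + 5 = 11.45 − 5·2.3872 + 5 = 4.514
M − M_☉ = 4.514 − 4.83 = -0.316
L/L_☉ = 10^(−0.4 × -0.316) = 1.338

L/L_☉ ≈ 1.34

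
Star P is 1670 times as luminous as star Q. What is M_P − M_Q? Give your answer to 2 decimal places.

Pogson: ΔM = −2.5 log₁₀(ratio) = −2.5 log₁₀(1670) = −2.5 × 3.2227 = -8.057
Star P is brighter, so it has the smaller magnitude: the difference is negative.

M_P − M_Q ≈ -8.06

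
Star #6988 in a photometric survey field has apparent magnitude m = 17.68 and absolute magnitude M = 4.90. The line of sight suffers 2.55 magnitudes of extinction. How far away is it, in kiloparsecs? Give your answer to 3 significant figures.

d ≈ 1.11 kpc

m − M = 5 log₁₀(d/10 pc) + A  ⇒  17.68 − (4.90) − 2.55 = 5 log₁₀(d/10)
10.230 = 5 log₁₀(d/10)
log₁₀ d = (m − M − A)/5 + 1 = 3.0460
d = 10^3.0460 = 1112 pc
= 1.112 kpc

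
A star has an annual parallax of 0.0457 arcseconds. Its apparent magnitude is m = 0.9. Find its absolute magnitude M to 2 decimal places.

d = 1/p = 1/0.0457″ = 21.88 pc
5 log₁₀(d/10 pc) = 5 log₁₀(21.88) − 5 = 1.700
M = m − 5 log₁₀(d/10) = 0.9 − 1.700 = -0.800

M ≈ -0.80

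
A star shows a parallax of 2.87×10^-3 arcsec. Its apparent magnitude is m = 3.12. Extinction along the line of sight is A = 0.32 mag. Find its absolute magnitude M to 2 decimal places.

d = 1/p = 1/2.87×10^-3″ = 348.4 pc
5 log₁₀(d/10 pc) = 5 log₁₀(348.4) − 5 = 7.711
M = m − 5 log₁₀(d/10) − A = 3.12 − 7.711 − 0.32 = -4.911

M ≈ -4.91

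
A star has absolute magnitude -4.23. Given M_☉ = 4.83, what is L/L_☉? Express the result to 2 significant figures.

L/L_☉ ≈ 4200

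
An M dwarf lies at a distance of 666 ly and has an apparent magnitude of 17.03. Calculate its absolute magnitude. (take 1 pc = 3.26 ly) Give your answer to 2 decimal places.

d = 666 ly / 3.26 = 204.3 pc
5 log₁₀(d/10 pc) = 5 log₁₀(204.3) − 5 = 6.551
M = m − 5 log₁₀(d/10) = 17.03 − 6.551 = 10.479

M ≈ 10.48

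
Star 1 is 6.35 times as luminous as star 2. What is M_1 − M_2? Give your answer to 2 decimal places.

M_1 − M_2 ≈ -2.01

Pogson: ΔM = −2.5 log₁₀(ratio) = −2.5 log₁₀(6.35) = −2.5 × 0.8028 = -2.007
Star 1 is brighter, so it has the smaller magnitude: the difference is negative.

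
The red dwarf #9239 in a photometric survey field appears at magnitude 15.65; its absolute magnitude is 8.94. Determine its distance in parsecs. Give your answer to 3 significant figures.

d ≈ 220 pc

μ = m − M = 6.710
m − M = 5 log₁₀ d − 5
log₁₀ d = (m − M)/5 + 1 = 2.3420
d = 10^2.3420 = 219.8 pc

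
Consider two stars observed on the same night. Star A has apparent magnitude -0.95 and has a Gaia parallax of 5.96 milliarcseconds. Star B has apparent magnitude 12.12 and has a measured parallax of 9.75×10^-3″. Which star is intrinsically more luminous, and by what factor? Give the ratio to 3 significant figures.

Star A is more luminous, by a factor of 452000.

Star A: p = 5.96 mas = 5.96×10^-3″ → d = 1/p = 167.8 pc
Star A: M = m − 5 log₁₀ d + 5 = -0.95 − 5·2.2248 + 5 = -7.074
Star B: d = 1/p = 1/9.75×10^-3″ = 102.6 pc
Star B: M = m − 5 log₁₀ d + 5 = 12.12 − 5·2.0110 + 5 = 7.065
ΔM = M_A − M_B = -7.074 − (7.065) = -14.139; smaller M is more luminous → Star A.
L ratio = 10^(0.4 |ΔM|) = 10^5.656 = 452400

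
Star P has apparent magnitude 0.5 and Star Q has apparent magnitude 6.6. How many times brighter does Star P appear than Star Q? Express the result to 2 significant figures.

Δm = 0.5 − (6.6) = -6.1
Flux ratio = 10^(−0.4 Δm) = 10^(−0.4 × -6.1) = 10^2.440 = 275.4

280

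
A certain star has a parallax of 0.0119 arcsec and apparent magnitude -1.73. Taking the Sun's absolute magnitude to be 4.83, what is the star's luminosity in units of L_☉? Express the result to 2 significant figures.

L/L_☉ ≈ 30000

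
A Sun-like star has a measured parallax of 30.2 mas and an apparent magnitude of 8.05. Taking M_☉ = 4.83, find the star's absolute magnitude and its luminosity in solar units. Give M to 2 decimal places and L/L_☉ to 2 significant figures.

M ≈ 5.45; L/L_☉ ≈ 0.56

d = 1/p = 1000/30.2 mas = 33.11 pc
M = m − 5 log₁₀ d + 5 = 8.05 − 5·1.5200 + 5 = 5.450
M − M_☉ = 5.450 − 4.83 = 0.620
L/L_☉ = 10^(−0.4 × 0.620) = 0.5649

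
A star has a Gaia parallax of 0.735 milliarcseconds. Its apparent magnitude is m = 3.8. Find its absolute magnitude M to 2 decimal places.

p = 0.735 mas = 7.35×10^-4″ → d = 1/p = 1361 pc
5 log₁₀(d/10 pc) = 5 log₁₀(1361) − 5 = 10.669
M = m − 5 log₁₀(d/10) = 3.8 − 10.669 = -6.869

M ≈ -6.87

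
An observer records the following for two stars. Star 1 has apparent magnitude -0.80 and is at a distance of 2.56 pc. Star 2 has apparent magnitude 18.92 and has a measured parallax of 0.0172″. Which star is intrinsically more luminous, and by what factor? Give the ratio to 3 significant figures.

Star 1: M = m − 5 log₁₀ d + 5 = -0.80 − 5·0.4082 + 5 = 2.159
Star 2: d = 1/p = 1/0.0172″ = 58.14 pc
Star 2: M = m − 5 log₁₀ d + 5 = 18.92 − 5·1.7645 + 5 = 15.098
ΔM = M_1 − M_2 = 2.159 − (15.098) = -12.939; smaller M is more luminous → Star 1.
L ratio = 10^(0.4 |ΔM|) = 10^5.176 = 149800

Star 1 is more luminous, by a factor of 150000.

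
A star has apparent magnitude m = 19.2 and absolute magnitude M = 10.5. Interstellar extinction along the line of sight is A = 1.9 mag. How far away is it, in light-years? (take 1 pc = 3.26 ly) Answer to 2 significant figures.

m − M = 5 log₁₀(d/10 pc) + A  ⇒  19.2 − (10.5) − 1.9 = 5 log₁₀(d/10)
6.800 = 5 log₁₀(d/10)
log₁₀ d = (m − M − A)/5 + 1 = 2.3600
d = 10^2.3600 = 229.1 pc
= 746.8 ly

d ≈ 750 ly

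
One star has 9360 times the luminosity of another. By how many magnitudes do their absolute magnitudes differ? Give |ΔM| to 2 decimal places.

Pogson: ΔM = −2.5 log₁₀(ratio) = −2.5 log₁₀(9360) = −2.5 × 3.9713 = -9.928

|ΔM| ≈ 9.93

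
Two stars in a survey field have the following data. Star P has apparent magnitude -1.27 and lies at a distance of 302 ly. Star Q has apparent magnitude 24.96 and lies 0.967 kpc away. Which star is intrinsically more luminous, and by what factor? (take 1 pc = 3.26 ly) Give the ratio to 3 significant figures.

Star P: d = 302 ly / 3.26 = 92.64 pc
Star P: M = m − 5 log₁₀ d + 5 = -1.27 − 5·1.9668 + 5 = -6.104
Star Q: d = 0.967 kpc = 967.0 pc
Star Q: M = m − 5 log₁₀ d + 5 = 24.96 − 5·2.9854 + 5 = 15.033
ΔM = M_P − M_Q = -6.104 − (15.033) = -21.137; smaller M is more luminous → Star P.
L ratio = 10^(0.4 |ΔM|) = 10^8.455 = 2.849×10^8

Star P is more luminous, by a factor of 2.85×10^8.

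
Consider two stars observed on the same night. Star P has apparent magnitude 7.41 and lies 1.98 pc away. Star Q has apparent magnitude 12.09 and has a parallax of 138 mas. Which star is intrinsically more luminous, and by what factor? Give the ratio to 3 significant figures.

Star P is more luminous, by a factor of 5.56.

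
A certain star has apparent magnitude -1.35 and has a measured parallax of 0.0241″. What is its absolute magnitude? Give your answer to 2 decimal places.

d = 1/p = 1/0.0241″ = 41.49 pc
5 log₁₀(d/10 pc) = 5 log₁₀(41.49) − 5 = 3.090
M = m − 5 log₁₀(d/10) = -1.35 − 3.090 = -4.440

M ≈ -4.44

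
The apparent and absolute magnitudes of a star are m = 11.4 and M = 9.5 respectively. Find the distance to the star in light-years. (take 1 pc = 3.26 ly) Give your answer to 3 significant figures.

μ = m − M = 1.900
m − M = 5 log₁₀ d − 5
log₁₀ d = (m − M)/5 + 1 = 1.3800
d = 10^1.3800 = 23.99 pc
= 78.20 ly

d ≈ 78.2 ly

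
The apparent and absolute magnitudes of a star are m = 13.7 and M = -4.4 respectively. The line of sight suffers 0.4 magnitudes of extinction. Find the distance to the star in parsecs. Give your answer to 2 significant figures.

m − M = 5 log₁₀(d/10 pc) + A  ⇒  13.7 − (-4.4) − 0.4 = 5 log₁₀(d/10)
17.700 = 5 log₁₀(d/10)
log₁₀ d = (m − M − A)/5 + 1 = 4.5400
d = 10^4.5400 = 34670 pc

d ≈ 35000 pc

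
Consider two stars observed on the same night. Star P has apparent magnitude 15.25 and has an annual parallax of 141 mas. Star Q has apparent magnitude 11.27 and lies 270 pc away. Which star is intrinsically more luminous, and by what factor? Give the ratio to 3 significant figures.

Star P: p = 141 mas = 0.141″ → d = 1/p = 7.092 pc
Star P: M = m − 5 log₁₀ d + 5 = 15.25 − 5·0.8508 + 5 = 15.996
Star Q: M = m − 5 log₁₀ d + 5 = 11.27 − 5·2.4314 + 5 = 4.113
ΔM = M_P − M_Q = 15.996 − (4.113) = 11.883; smaller M is more luminous → Star Q.
L ratio = 10^(0.4 |ΔM|) = 10^4.753 = 56650

Star Q is more luminous, by a factor of 56600.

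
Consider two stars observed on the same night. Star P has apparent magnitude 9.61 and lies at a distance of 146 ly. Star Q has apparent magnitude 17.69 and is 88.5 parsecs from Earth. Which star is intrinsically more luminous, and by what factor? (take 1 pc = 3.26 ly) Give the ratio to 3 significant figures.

Star P: d = 146 ly / 3.26 = 44.79 pc
Star P: M = m − 5 log₁₀ d + 5 = 9.61 − 5·1.6511 + 5 = 6.354
Star Q: M = m − 5 log₁₀ d + 5 = 17.69 − 5·1.9469 + 5 = 12.955
ΔM = M_P − M_Q = 6.354 − (12.955) = -6.601; smaller M is more luminous → Star P.
L ratio = 10^(0.4 |ΔM|) = 10^2.640 = 436.9

Star P is more luminous, by a factor of 437.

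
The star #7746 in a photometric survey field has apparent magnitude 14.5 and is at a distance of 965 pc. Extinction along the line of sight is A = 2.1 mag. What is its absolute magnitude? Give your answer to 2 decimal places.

5 log₁₀(d/10 pc) = 5 log₁₀(965.0) − 5 = 9.923
M = m − 5 log₁₀(d/10) − A = 14.5 − 9.923 − 2.1 = 2.477

M ≈ 2.48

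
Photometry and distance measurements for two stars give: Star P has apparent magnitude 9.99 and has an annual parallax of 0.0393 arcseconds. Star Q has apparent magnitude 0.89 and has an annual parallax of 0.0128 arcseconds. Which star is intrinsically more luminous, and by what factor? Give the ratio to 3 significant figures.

Star P: d = 1/p = 1/0.0393″ = 25.45 pc
Star P: M = m − 5 log₁₀ d + 5 = 9.99 − 5·1.4056 + 5 = 7.962
Star Q: d = 1/p = 1/0.0128″ = 78.12 pc
Star Q: M = m − 5 log₁₀ d + 5 = 0.89 − 5·1.8928 + 5 = -3.574
ΔM = M_P − M_Q = 7.962 − (-3.574) = 11.536; smaller M is more luminous → Star Q.
L ratio = 10^(0.4 |ΔM|) = 10^4.614 = 41150

Star Q is more luminous, by a factor of 41100.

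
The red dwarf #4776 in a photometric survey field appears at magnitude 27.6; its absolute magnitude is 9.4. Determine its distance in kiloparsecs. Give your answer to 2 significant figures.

d ≈ 44 kpc

Distance modulus: m − M = 27.6 − (9.4) = 18.200
m − M = 5 log₁₀ d − 5
log₁₀ d = (m − M)/5 + 1 = 4.6400
d = 10^4.6400 = 43650 pc
= 43.65 kpc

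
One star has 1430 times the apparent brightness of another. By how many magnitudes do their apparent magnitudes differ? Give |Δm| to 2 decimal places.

Pogson: Δm = −2.5 log₁₀(ratio) = −2.5 log₁₀(1430) = −2.5 × 3.1553 = -7.888

|Δm| ≈ 7.89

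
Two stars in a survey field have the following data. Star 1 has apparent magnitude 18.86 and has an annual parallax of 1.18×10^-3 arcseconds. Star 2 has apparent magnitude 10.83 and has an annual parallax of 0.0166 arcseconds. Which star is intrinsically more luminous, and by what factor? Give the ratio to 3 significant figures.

Star 2 is more luminous, by a factor of 8.23.

Star 1: d = 1/p = 1/1.18×10^-3″ = 847.5 pc
Star 1: M = m − 5 log₁₀ d + 5 = 18.86 − 5·2.9281 + 5 = 9.219
Star 2: d = 1/p = 1/0.0166″ = 60.24 pc
Star 2: M = m − 5 log₁₀ d + 5 = 10.83 − 5·1.7799 + 5 = 6.931
ΔM = M_1 − M_2 = 9.219 − (6.931) = 2.289; smaller M is more luminous → Star 2.
L ratio = 10^(0.4 |ΔM|) = 10^0.916 = 8.233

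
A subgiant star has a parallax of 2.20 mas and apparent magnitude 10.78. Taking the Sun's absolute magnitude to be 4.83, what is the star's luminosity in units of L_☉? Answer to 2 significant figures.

d = 1/p = 1000/2.20 mas = 454.5 pc
M = m − 5 log₁₀ d + 5 = 10.78 − 5·2.6576 + 5 = 2.492
M − M_☉ = 2.492 − 4.83 = -2.338
L/L_☉ = 10^(−0.4 × -2.338) = 8.613

L/L_☉ ≈ 8.6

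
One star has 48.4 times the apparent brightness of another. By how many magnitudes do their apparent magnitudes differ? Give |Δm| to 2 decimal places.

Pogson: Δm = −2.5 log₁₀(ratio) = −2.5 log₁₀(48.4) = −2.5 × 1.6848 = -4.212

|Δm| ≈ 4.21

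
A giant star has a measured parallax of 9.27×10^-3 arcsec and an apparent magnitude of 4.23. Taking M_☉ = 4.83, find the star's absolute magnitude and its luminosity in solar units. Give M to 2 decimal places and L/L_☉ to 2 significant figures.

M ≈ -0.93; L/L_☉ ≈ 200

d = 1/p = 1/9.27×10^-3″ = 107.9 pc
M = m − 5 log₁₀ d + 5 = 4.23 − 5·2.0329 + 5 = -0.935
M − M_☉ = -0.935 − 4.83 = -5.765
L/L_☉ = 10^(−0.4 × -5.765) = 202.2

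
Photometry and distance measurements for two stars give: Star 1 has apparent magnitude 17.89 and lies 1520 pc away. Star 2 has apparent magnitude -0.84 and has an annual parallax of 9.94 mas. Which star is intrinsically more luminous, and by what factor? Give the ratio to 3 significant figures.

Star 2 is more luminous, by a factor of 136000.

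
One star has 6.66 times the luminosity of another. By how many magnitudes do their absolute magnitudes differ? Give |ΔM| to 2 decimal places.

|ΔM| ≈ 2.06

Pogson: ΔM = −2.5 log₁₀(ratio) = −2.5 log₁₀(6.66) = −2.5 × 0.8235 = -2.059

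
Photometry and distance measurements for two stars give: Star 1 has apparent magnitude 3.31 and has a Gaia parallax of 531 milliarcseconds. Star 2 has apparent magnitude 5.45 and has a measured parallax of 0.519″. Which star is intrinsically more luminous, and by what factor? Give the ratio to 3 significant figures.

Star 1 is more luminous, by a factor of 6.86.

Star 1: p = 531 mas = 0.531″ → d = 1/p = 1.883 pc
Star 1: M = m − 5 log₁₀ d + 5 = 3.31 − 5·0.2749 + 5 = 6.935
Star 2: d = 1/p = 1/0.519″ = 1.927 pc
Star 2: M = m − 5 log₁₀ d + 5 = 5.45 − 5·0.2848 + 5 = 9.026
ΔM = M_1 − M_2 = 6.935 − (9.026) = -2.090; smaller M is more luminous → Star 1.
L ratio = 10^(0.4 |ΔM|) = 10^0.836 = 6.857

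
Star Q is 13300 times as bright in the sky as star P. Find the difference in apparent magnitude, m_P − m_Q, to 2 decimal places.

m_P − m_Q ≈ 10.31

Pogson: Δm = −2.5 log₁₀(ratio) = −2.5 log₁₀(13300) = −2.5 × 4.1239 = -10.310
Star Q is brighter so has the smaller magnitude: m_P − m_Q is positive.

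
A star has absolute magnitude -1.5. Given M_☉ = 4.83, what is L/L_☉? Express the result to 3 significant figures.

M − M_☉ = -1.5 − 4.83 = -6.330
L/L_☉ = 10^(−0.4 (M − M_☉)) = 10^2.532 = 340.4

L/L_☉ ≈ 340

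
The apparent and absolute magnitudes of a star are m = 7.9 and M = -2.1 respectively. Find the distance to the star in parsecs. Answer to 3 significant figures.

d ≈ 1000 pc

μ = m − M = 10.000
m − M = 5 log₁₀ d − 5
log₁₀ d = (m − M)/5 + 1 = 3.0000
d = 10^3.0000 = 1000 pc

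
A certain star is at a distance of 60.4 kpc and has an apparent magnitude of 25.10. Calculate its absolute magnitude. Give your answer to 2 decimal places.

d = 60.4 kpc = 60400 pc
5 log₁₀(d/10 pc) = 5 log₁₀(60400) − 5 = 18.905
M = m − 5 log₁₀(d/10) = 25.10 − 18.905 = 6.195

M ≈ 6.19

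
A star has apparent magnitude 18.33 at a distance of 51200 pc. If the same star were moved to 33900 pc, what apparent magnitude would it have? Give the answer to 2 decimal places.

Flux ∝ 1/d², so Δm = 5 log₁₀(d₂/d₁) = 5 log₁₀(33900/51200) = -0.895
m₂ = m₁ + Δm = 18.33 + (-0.895) = 17.435

m ≈ 17.43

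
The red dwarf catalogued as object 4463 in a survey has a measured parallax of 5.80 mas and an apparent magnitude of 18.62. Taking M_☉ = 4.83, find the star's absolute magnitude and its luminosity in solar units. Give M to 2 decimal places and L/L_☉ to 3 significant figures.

d = 1/p = 1000/5.80 mas = 172.4 pc
M = m − 5 log₁₀ d + 5 = 18.62 − 5·2.2366 + 5 = 12.437
M − M_☉ = 12.437 − 4.83 = 7.607
L/L_☉ = 10^(−0.4 × 7.607) = 9.060×10^-4

M ≈ 12.44; L/L_☉ ≈ 9.06×10^-4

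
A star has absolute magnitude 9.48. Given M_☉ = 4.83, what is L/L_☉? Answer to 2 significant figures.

L/L_☉ ≈ 0.014

M − M_☉ = 9.48 − 4.83 = 4.650
L/L_☉ = 10^(−0.4 (M − M_☉)) = 10^-1.860 = 0.01380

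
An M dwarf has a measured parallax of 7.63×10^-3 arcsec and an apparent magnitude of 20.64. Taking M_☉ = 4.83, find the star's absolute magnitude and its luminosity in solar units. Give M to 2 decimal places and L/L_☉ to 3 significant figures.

d = 1/p = 1/7.63×10^-3″ = 131.1 pc
M = m − 5 log₁₀ d + 5 = 20.64 − 5·2.1175 + 5 = 15.053
M − M_☉ = 15.053 − 4.83 = 10.223
L/L_☉ = 10^(−0.4 × 10.223) = 8.146×10^-5

M ≈ 15.05; L/L_☉ ≈ 8.15×10^-5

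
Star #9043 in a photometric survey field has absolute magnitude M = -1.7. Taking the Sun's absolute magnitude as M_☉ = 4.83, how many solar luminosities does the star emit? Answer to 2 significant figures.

L/L_☉ ≈ 410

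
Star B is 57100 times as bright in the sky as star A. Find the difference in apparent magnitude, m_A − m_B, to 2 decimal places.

Pogson: Δm = −2.5 log₁₀(ratio) = −2.5 log₁₀(57100) = −2.5 × 4.7566 = -11.892
Star B is brighter so has the smaller magnitude: m_A − m_B is positive.

m_A − m_B ≈ 11.89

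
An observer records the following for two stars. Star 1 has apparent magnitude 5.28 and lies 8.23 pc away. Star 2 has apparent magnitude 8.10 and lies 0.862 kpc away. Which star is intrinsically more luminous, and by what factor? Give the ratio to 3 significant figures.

Star 1: M = m − 5 log₁₀ d + 5 = 5.28 − 5·0.9154 + 5 = 5.703
Star 2: d = 0.862 kpc = 862.0 pc
Star 2: M = m − 5 log₁₀ d + 5 = 8.10 − 5·2.9355 + 5 = -1.578
ΔM = M_1 − M_2 = 5.703 − (-1.578) = 7.281; smaller M is more luminous → Star 2.
L ratio = 10^(0.4 |ΔM|) = 10^2.912 = 817.0

Star 2 is more luminous, by a factor of 817.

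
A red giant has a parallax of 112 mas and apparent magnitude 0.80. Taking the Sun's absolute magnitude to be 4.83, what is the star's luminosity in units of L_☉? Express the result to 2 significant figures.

L/L_☉ ≈ 33

d = 1/p = 1000/112 mas = 8.929 pc
M = m − 5 log₁₀ d + 5 = 0.80 − 5·0.9508 + 5 = 1.046
M − M_☉ = 1.046 − 4.83 = -3.784
L/L_☉ = 10^(−0.4 × -3.784) = 32.63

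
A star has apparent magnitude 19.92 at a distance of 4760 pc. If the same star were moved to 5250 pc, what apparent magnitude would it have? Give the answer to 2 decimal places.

m ≈ 20.13

Flux ∝ 1/d², so Δm = 5 log₁₀(d₂/d₁) = 5 log₁₀(5250/4760) = 0.213
m₂ = m₁ + Δm = 19.92 + (0.213) = 20.133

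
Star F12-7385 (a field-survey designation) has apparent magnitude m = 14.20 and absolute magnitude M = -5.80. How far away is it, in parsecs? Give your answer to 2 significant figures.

μ = m − M = 20.000
m − M = 5 log₁₀ d − 5
log₁₀ d = (m − M)/5 + 1 = 5.0000
d = 10^5.0000 = 100000 pc

d ≈ 100000 pc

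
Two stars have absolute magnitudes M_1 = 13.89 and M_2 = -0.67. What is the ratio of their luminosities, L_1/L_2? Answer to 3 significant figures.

ΔM = M_1 − M_2 = 14.56
L_1/L_2 = 10^(−0.4 ΔM) = 10^-5.824 = 1.500×10^-6

L_1/L_2 ≈ 1.50×10^-6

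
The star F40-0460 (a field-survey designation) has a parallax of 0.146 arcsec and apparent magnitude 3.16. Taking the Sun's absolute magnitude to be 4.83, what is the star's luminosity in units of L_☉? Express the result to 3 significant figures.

d = 1/p = 1/0.146″ = 6.849 pc
M = m − 5 log₁₀ d + 5 = 3.16 − 5·0.8356 + 5 = 3.982
M − M_☉ = 3.982 − 4.83 = -0.848
L/L_☉ = 10^(−0.4 × -0.848) = 2.184

L/L_☉ ≈ 2.18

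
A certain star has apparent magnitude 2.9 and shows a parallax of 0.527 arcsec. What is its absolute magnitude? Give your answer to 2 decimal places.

M ≈ 6.51

d = 1/p = 1/0.527″ = 1.898 pc
5 log₁₀(d/10 pc) = 5 log₁₀(1.898) − 5 = -3.609
M = m − 5 log₁₀(d/10) = 2.9 + 3.609 = 6.509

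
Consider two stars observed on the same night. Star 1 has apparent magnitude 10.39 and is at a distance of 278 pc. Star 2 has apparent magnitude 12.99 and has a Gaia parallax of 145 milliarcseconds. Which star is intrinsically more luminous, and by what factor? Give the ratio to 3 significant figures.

Star 1: M = m − 5 log₁₀ d + 5 = 10.39 − 5·2.4440 + 5 = 3.170
Star 2: p = 145 mas = 0.145″ → d = 1/p = 6.897 pc
Star 2: M = m − 5 log₁₀ d + 5 = 12.99 − 5·0.8386 + 5 = 13.797
ΔM = M_1 − M_2 = 3.170 − (13.797) = -10.627; smaller M is more luminous → Star 1.
L ratio = 10^(0.4 |ΔM|) = 10^4.251 = 17820

Star 1 is more luminous, by a factor of 17800.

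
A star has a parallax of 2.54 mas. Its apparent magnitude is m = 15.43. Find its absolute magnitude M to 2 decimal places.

p = 2.54 mas = 2.54×10^-3″ → d = 1/p = 393.7 pc
5 log₁₀(d/10 pc) = 5 log₁₀(393.7) − 5 = 7.976
M = m − 5 log₁₀(d/10) = 15.43 − 7.976 = 7.454

M ≈ 7.45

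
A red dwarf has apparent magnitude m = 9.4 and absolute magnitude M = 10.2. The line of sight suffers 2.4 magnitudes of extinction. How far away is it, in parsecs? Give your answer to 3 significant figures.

m − M = 5 log₁₀(d/10 pc) + A  ⇒  9.4 − (10.2) − 2.4 = 5 log₁₀(d/10)
-3.200 = 5 log₁₀(d/10)
log₁₀ d = (m − M − A)/5 + 1 = 0.3600
d = 10^0.3600 = 2.291 pc

d ≈ 2.29 pc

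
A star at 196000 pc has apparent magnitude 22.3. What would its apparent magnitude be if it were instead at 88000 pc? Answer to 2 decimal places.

m ≈ 20.56

Flux ∝ 1/d², so Δm = 5 log₁₀(d₂/d₁) = 5 log₁₀(88000/196000) = -1.739
m₂ = m₁ + Δm = 22.3 + (-1.739) = 20.561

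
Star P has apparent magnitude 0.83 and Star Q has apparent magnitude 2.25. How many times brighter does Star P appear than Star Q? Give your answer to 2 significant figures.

3.7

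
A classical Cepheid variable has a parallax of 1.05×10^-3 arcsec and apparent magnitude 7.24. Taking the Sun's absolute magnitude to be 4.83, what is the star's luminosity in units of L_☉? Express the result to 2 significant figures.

L/L_☉ ≈ 990

d = 1/p = 1/1.05×10^-3″ = 952.4 pc
M = m − 5 log₁₀ d + 5 = 7.24 − 5·2.9788 + 5 = -2.654
M − M_☉ = -2.654 − 4.83 = -7.484
L/L_☉ = 10^(−0.4 × -7.484) = 985.4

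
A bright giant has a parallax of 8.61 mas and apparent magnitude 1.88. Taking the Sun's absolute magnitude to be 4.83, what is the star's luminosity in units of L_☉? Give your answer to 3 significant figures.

L/L_☉ ≈ 2040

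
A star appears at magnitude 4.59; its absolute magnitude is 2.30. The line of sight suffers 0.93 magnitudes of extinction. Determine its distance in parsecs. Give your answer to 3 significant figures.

m − M = 5 log₁₀(d/10 pc) + A  ⇒  4.59 − (2.30) − 0.93 = 5 log₁₀(d/10)
1.360 = 5 log₁₀(d/10)
log₁₀ d = (m − M − A)/5 + 1 = 1.2720
d = 10^1.2720 = 18.71 pc

d ≈ 18.7 pc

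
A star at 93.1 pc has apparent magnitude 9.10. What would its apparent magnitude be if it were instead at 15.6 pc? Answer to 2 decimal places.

m ≈ 5.22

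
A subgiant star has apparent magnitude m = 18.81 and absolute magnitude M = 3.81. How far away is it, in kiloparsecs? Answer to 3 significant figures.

d ≈ 10.0 kpc

μ = m − M = 15.000
m − M = 5 log₁₀ d − 5
log₁₀ d = (m − M)/5 + 1 = 4.0000
d = 10^4.0000 = 10000 pc
= 10.00 kpc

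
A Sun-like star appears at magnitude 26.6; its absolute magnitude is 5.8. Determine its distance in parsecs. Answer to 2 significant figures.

d ≈ 140000 pc

μ = m − M = 20.800
m − M = 5 log₁₀ d − 5
log₁₀ d = (m − M)/5 + 1 = 5.1600
d = 10^5.1600 = 144500 pc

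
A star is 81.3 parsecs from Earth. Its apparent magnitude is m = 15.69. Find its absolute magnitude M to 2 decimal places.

M ≈ 11.14

5 log₁₀(d/10 pc) = 5 log₁₀(81.30) − 5 = 4.550
M = m − 5 log₁₀(d/10) = 15.69 − 4.550 = 11.140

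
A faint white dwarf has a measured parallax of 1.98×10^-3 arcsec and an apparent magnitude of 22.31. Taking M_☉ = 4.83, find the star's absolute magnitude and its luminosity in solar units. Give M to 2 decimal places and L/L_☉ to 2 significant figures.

M ≈ 13.79; L/L_☉ ≈ 2.6×10^-4

d = 1/p = 1/1.98×10^-3″ = 505.1 pc
M = m − 5 log₁₀ d + 5 = 22.31 − 5·2.7033 + 5 = 13.793
M − M_☉ = 13.793 − 4.83 = 8.963
L/L_☉ = 10^(−0.4 × 8.963) = 2.598×10^-4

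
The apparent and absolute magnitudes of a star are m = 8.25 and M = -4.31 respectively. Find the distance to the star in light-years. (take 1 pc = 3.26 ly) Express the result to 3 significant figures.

μ = m − M = 12.560
m − M = 5 log₁₀ d − 5
log₁₀ d = (m − M)/5 + 1 = 3.5120
d = 10^3.5120 = 3251 pc
= 10600 ly

d ≈ 10600 ly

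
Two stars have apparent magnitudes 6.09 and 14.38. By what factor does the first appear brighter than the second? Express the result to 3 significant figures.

2070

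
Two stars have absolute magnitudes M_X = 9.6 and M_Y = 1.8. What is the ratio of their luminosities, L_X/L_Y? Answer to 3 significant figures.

ΔM = M_X − M_Y = 7.8
L_X/L_Y = 10^(−0.4 ΔM) = 10^-3.120 = 7.586×10^-4

L_X/L_Y ≈ 7.59×10^-4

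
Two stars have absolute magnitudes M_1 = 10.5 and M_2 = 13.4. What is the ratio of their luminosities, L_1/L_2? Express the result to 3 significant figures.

L_1/L_2 ≈ 14.5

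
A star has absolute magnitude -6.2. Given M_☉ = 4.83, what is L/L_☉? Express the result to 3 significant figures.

L/L_☉ ≈ 25800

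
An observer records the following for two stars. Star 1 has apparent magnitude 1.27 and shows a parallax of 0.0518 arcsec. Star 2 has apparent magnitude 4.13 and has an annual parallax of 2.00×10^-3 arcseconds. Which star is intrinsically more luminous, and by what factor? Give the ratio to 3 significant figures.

Star 2 is more luminous, by a factor of 48.2.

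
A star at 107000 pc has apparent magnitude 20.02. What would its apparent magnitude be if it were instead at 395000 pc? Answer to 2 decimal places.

m ≈ 22.86

Flux ∝ 1/d², so Δm = 5 log₁₀(d₂/d₁) = 5 log₁₀(395000/107000) = 2.836
m₂ = m₁ + Δm = 20.02 + (2.836) = 22.856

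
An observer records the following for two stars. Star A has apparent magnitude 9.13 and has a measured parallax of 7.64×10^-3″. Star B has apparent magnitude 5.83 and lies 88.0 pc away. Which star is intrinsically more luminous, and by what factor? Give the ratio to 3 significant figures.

Star A: d = 1/p = 1/7.64×10^-3″ = 130.9 pc
Star A: M = m − 5 log₁₀ d + 5 = 9.13 − 5·2.1169 + 5 = 3.545
Star B: M = m − 5 log₁₀ d + 5 = 5.83 − 5·1.9445 + 5 = 1.108
ΔM = M_A − M_B = 3.545 − (1.108) = 2.438; smaller M is more luminous → Star B.
L ratio = 10^(0.4 |ΔM|) = 10^0.975 = 9.444

Star B is more luminous, by a factor of 9.44.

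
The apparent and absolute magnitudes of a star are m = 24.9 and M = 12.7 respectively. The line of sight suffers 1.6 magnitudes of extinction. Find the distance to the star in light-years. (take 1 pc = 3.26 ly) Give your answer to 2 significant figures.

d ≈ 4300 ly

m − M = 5 log₁₀(d/10 pc) + A  ⇒  24.9 − (12.7) − 1.6 = 5 log₁₀(d/10)
10.600 = 5 log₁₀(d/10)
log₁₀ d = (m − M − A)/5 + 1 = 3.1200
d = 10^3.1200 = 1318 pc
= 4298 ly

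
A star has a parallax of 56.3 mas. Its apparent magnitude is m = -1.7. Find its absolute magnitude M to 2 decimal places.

M ≈ -2.95

p = 56.3 mas = 0.0563″ → d = 1/p = 17.76 pc
5 log₁₀(d/10 pc) = 5 log₁₀(17.76) − 5 = 1.247
M = m − 5 log₁₀(d/10) = -1.7 − 1.247 = -2.947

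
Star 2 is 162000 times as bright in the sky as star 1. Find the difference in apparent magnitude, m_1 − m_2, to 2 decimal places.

m_1 − m_2 ≈ 13.02

Pogson: Δm = −2.5 log₁₀(ratio) = −2.5 log₁₀(162000) = −2.5 × 5.2095 = -13.024
Star 2 is brighter so has the smaller magnitude: m_1 − m_2 is positive.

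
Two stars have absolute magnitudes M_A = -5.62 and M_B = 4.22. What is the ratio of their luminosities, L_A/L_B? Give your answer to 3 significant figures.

L_A/L_B ≈ 8630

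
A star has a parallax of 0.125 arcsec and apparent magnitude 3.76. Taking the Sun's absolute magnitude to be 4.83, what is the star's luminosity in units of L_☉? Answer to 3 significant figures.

d = 1/p = 1/0.125″ = 8.000 pc
M = m − 5 log₁₀ d + 5 = 3.76 − 5·0.9031 + 5 = 4.245
M − M_☉ = 4.245 − 4.83 = -0.585
L/L_☉ = 10^(−0.4 × -0.585) = 1.715

L/L_☉ ≈ 1.71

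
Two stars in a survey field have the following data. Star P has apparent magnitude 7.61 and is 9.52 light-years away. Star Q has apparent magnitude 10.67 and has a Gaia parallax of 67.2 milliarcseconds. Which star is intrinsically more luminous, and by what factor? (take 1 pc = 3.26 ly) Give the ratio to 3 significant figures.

Star Q is more luminous, by a factor of 1.55.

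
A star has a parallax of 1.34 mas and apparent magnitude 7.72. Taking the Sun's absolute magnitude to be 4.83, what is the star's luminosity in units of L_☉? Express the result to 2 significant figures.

d = 1/p = 1000/1.34 mas = 746.3 pc
M = m − 5 log₁₀ d + 5 = 7.72 − 5·2.8729 + 5 = -1.644
M − M_☉ = -1.644 − 4.83 = -6.474
L/L_☉ = 10^(−0.4 × -6.474) = 388.9

L/L_☉ ≈ 390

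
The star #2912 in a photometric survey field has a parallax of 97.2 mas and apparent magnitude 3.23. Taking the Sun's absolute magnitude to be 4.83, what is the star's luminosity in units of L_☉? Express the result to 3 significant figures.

L/L_☉ ≈ 4.62

d = 1/p = 1000/97.2 mas = 10.29 pc
M = m − 5 log₁₀ d + 5 = 3.23 − 5·1.0123 + 5 = 3.168
M − M_☉ = 3.168 − 4.83 = -1.662
L/L_☉ = 10^(−0.4 × -1.662) = 4.620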